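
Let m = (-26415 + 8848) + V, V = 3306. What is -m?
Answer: 14261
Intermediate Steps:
m = -14261 (m = (-26415 + 8848) + 3306 = -17567 + 3306 = -14261)
-m = -1*(-14261) = 14261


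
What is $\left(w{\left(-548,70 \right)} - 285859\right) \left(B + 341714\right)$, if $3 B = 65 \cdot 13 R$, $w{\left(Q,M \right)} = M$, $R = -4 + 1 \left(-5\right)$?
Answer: $-96933627231$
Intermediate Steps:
$R = -9$ ($R = -4 - 5 = -9$)
$B = -2535$ ($B = \frac{65 \cdot 13 \left(-9\right)}{3} = \frac{845 \left(-9\right)}{3} = \frac{1}{3} \left(-7605\right) = -2535$)
$\left(w{\left(-548,70 \right)} - 285859\right) \left(B + 341714\right) = \left(70 - 285859\right) \left(-2535 + 341714\right) = \left(-285789\right) 339179 = -96933627231$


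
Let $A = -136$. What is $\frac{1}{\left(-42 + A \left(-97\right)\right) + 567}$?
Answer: $\frac{1}{13717} \approx 7.2902 \cdot 10^{-5}$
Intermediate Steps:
$\frac{1}{\left(-42 + A \left(-97\right)\right) + 567} = \frac{1}{\left(-42 - -13192\right) + 567} = \frac{1}{\left(-42 + 13192\right) + 567} = \frac{1}{13150 + 567} = \frac{1}{13717}$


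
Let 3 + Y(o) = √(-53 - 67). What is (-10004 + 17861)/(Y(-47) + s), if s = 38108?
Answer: 59878197/290398229 - 15714*I*√30/1451991145 ≈ 0.20619 - 5.9277e-5*I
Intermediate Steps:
Y(o) = -3 + 2*I*√30 (Y(o) = -3 + √(-53 - 67) = -3 + √(-120) = -3 + 2*I*√30)
(-10004 + 17861)/(Y(-47) + s) = (-10004 + 17861)/((-3 + 2*I*√30) + 38108) = 7857/(38105 + 2*I*√30)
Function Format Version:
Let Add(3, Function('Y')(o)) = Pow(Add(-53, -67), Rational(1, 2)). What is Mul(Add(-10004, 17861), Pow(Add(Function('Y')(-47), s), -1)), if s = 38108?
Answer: Add(Rational(59878197, 290398229), Mul(Rational(-15714, 1451991145), I, Pow(30, Rational(1, 2)))) ≈ Add(0.20619, Mul(-5.9277e-5, I))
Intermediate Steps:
Function('Y')(o) = Add(-3, Mul(2, I, Pow(30, Rational(1, 2)))) (Function('Y')(o) = Add(-3, Pow(Add(-53, -67), Rational(1, 2))) = Add(-3, Pow(-120, Rational(1, 2))) = Add(-3, Mul(2, I, Pow(30, Rational(1, 2)))))
Mul(Add(-10004, 17861), Pow(Add(Function('Y')(-47), s), -1)) = Mul(Add(-10004, 17861), Pow(Add(Add(-3, Mul(2, I, Pow(30, Rational(1, 2)))), 38108), -1)) = Mul(7857, Pow(Add(38105, Mul(2, I, Pow(30, Rational(1, 2)))), -1))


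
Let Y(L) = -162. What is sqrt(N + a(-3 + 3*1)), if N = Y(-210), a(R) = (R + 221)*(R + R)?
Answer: 9*I*sqrt(2) ≈ 12.728*I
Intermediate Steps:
a(R) = 2*R*(221 + R) (a(R) = (221 + R)*(2*R) = 2*R*(221 + R))
N = -162
sqrt(N + a(-3 + 3*1)) = sqrt(-162 + 2*(-3 + 3*1)*(221 + (-3 + 3*1))) = sqrt(-162 + 2*(-3 + 3)*(221 + (-3 + 3))) = sqrt(-162 + 2*0*(221 + 0)) = sqrt(-162 + 2*0*221) = sqrt(-162 + 0) = sqrt(-162) = 9*I*sqrt(2)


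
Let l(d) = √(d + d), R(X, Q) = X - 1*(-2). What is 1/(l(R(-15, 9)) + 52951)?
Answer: 52951/2803808427 - I*√26/2803808427 ≈ 1.8885e-5 - 1.8186e-9*I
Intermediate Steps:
R(X, Q) = 2 + X (R(X, Q) = X + 2 = 2 + X)
l(d) = √2*√d (l(d) = √(2*d) = √2*√d)
1/(l(R(-15, 9)) + 52951) = 1/(√2*√(2 - 15) + 52951) = 1/(√2*√(-13) + 52951) = 1/(√2*(I*√13) + 52951) = 1/(I*√26 + 52951) = 1/(52951 + I*√26)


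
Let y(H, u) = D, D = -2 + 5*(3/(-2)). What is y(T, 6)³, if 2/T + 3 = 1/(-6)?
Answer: -6859/8 ≈ -857.38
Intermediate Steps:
T = -12/19 (T = 2/(-3 + 1/(-6)) = 2/(-3 - ⅙) = 2/(-19/6) = 2*(-6/19) = -12/19 ≈ -0.63158)
D = -19/2 (D = -2 + 5*(3*(-½)) = -2 + 5*(-3/2) = -2 - 15/2 = -19/2 ≈ -9.5000)
y(H, u) = -19/2
y(T, 6)³ = (-19/2)³ = -6859/8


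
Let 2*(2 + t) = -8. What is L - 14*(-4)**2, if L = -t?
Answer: -218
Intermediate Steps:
t = -6 (t = -2 + (1/2)*(-8) = -2 - 4 = -6)
L = 6 (L = -1*(-6) = 6)
L - 14*(-4)**2 = 6 - 14*(-4)**2 = 6 - 14*16 = 6 - 224 = -218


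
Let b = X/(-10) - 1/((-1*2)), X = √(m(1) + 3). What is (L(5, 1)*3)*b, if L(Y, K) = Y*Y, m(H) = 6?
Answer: 15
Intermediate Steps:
X = 3 (X = √(6 + 3) = √9 = 3)
L(Y, K) = Y²
b = ⅕ (b = 3/(-10) - 1/((-1*2)) = 3*(-⅒) - 1/(-2) = -3/10 - 1*(-½) = -3/10 + ½ = ⅕ ≈ 0.20000)
(L(5, 1)*3)*b = (5²*3)*(⅕) = (25*3)*(⅕) = 75*(⅕) = 15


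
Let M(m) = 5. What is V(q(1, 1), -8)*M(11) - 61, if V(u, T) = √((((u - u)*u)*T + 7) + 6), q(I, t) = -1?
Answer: -61 + 5*√13 ≈ -42.972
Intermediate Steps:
V(u, T) = √13 (V(u, T) = √(((0*u)*T + 7) + 6) = √((0*T + 7) + 6) = √((0 + 7) + 6) = √(7 + 6) = √13)
V(q(1, 1), -8)*M(11) - 61 = √13*5 - 61 = 5*√13 - 61 = -61 + 5*√13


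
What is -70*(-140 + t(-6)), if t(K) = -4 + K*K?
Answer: 7560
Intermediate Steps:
t(K) = -4 + K**2
-70*(-140 + t(-6)) = -70*(-140 + (-4 + (-6)**2)) = -70*(-140 + (-4 + 36)) = -70*(-140 + 32) = -70*(-108) = 7560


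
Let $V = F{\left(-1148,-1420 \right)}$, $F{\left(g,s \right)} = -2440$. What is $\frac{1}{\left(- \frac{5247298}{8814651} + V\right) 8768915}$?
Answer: $- \frac{8814651}{188645631021884270} \approx -4.6726 \cdot 10^{-11}$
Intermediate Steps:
$V = -2440$
$\frac{1}{\left(- \frac{5247298}{8814651} + V\right) 8768915} = \frac{1}{\left(- \frac{5247298}{8814651} - 2440\right) 8768915} = \frac{1}{\left(-5247298\right) \frac{1}{8814651} - 2440} \cdot \frac{1}{8768915} = \frac{1}{- \frac{5247298}{8814651} - 2440} \cdot \frac{1}{8768915} = \frac{1}{- \frac{21512995738}{8814651}} \cdot \frac{1}{8768915} = \left(- \frac{8814651}{21512995738}\right) \frac{1}{8768915} = - \frac{8814651}{188645631021884270}$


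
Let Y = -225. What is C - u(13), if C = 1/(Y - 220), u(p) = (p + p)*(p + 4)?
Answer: -196691/445 ≈ -442.00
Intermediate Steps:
u(p) = 2*p*(4 + p) (u(p) = (2*p)*(4 + p) = 2*p*(4 + p))
C = -1/445 (C = 1/(-225 - 220) = 1/(-445) = -1/445 ≈ -0.0022472)
C - u(13) = -1/445 - 2*13*(4 + 13) = -1/445 - 2*13*17 = -1/445 - 1*442 = -1/445 - 442 = -196691/445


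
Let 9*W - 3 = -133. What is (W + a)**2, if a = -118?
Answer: 1420864/81 ≈ 17542.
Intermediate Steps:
W = -130/9 (W = 1/3 + (1/9)*(-133) = 1/3 - 133/9 = -130/9 ≈ -14.444)
(W + a)**2 = (-130/9 - 118)**2 = (-1192/9)**2 = 1420864/81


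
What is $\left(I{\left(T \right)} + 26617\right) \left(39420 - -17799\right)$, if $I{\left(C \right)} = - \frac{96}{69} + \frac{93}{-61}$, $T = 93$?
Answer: $\frac{2136532283640}{1403} \approx 1.5228 \cdot 10^{9}$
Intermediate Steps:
$I{\left(C \right)} = - \frac{4091}{1403}$ ($I{\left(C \right)} = \left(-96\right) \frac{1}{69} + 93 \left(- \frac{1}{61}\right) = - \frac{32}{23} - \frac{93}{61} = - \frac{4091}{1403}$)
$\left(I{\left(T \right)} + 26617\right) \left(39420 - -17799\right) = \left(- \frac{4091}{1403} + 26617\right) \left(39420 - -17799\right) = \frac{37339560 \left(39420 + 17799\right)}{1403} = \frac{37339560}{1403} \cdot 57219 = \frac{2136532283640}{1403}$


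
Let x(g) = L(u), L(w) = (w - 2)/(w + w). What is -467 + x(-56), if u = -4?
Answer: -1865/4 ≈ -466.25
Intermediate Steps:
L(w) = (-2 + w)/(2*w) (L(w) = (-2 + w)/((2*w)) = (-2 + w)*(1/(2*w)) = (-2 + w)/(2*w))
x(g) = 3/4 (x(g) = (1/2)*(-2 - 4)/(-4) = (1/2)*(-1/4)*(-6) = 3/4)
-467 + x(-56) = -467 + 3/4 = -1865/4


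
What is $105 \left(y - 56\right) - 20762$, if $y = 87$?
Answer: $-17507$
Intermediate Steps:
$105 \left(y - 56\right) - 20762 = 105 \left(87 - 56\right) - 20762 = 105 \cdot 31 - 20762 = 3255 - 20762 = -17507$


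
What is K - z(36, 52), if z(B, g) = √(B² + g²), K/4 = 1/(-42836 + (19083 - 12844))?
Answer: -4/36597 - 20*√10 ≈ -63.246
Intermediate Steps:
K = -4/36597 (K = 4/(-42836 + (19083 - 12844)) = 4/(-42836 + 6239) = 4/(-36597) = 4*(-1/36597) = -4/36597 ≈ -0.00010930)
K - z(36, 52) = -4/36597 - √(36² + 52²) = -4/36597 - √(1296 + 2704) = -4/36597 - √4000 = -4/36597 - 20*√10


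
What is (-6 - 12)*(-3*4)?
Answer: 216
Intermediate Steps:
(-6 - 12)*(-3*4) = -18*(-12) = 216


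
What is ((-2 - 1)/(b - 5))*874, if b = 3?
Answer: 1311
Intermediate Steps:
((-2 - 1)/(b - 5))*874 = ((-2 - 1)/(3 - 5))*874 = -3/(-2)*874 = -3*(-½)*874 = (3/2)*874 = 1311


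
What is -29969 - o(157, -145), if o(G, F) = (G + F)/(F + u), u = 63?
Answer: -1228723/41 ≈ -29969.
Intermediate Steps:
o(G, F) = (F + G)/(63 + F) (o(G, F) = (G + F)/(F + 63) = (F + G)/(63 + F))
-29969 - o(157, -145) = -29969 - (-145 + 157)/(63 - 145) = -29969 - 12/(-82) = -29969 - (-1)*12/82 = -29969 - 1*(-6/41) = -29969 + 6/41 = -1228723/41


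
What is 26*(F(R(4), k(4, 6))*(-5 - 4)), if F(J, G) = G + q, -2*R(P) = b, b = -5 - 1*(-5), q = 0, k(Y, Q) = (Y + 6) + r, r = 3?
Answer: -3042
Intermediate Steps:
k(Y, Q) = 9 + Y (k(Y, Q) = (Y + 6) + 3 = (6 + Y) + 3 = 9 + Y)
b = 0 (b = -5 + 5 = 0)
R(P) = 0 (R(P) = -½*0 = 0)
F(J, G) = G (F(J, G) = G + 0 = G)
26*(F(R(4), k(4, 6))*(-5 - 4)) = 26*((9 + 4)*(-5 - 4)) = 26*(13*(-9)) = 26*(-117) = -3042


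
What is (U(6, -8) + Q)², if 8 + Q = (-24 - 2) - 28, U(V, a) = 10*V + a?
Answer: 100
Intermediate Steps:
U(V, a) = a + 10*V
Q = -62 (Q = -8 + ((-24 - 2) - 28) = -8 + (-26 - 28) = -8 - 54 = -62)
(U(6, -8) + Q)² = ((-8 + 10*6) - 62)² = ((-8 + 60) - 62)² = (52 - 62)² = (-10)² = 100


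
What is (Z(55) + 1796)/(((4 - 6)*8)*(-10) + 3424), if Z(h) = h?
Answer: 1851/3584 ≈ 0.51646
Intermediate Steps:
(Z(55) + 1796)/(((4 - 6)*8)*(-10) + 3424) = (55 + 1796)/(((4 - 6)*8)*(-10) + 3424) = 1851/(-2*8*(-10) + 3424) = 1851/(-16*(-10) + 3424) = 1851/(160 + 3424) = 1851/3584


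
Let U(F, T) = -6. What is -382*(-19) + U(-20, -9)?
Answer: 7252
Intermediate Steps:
-382*(-19) + U(-20, -9) = -382*(-19) - 6 = 7258 - 6 = 7252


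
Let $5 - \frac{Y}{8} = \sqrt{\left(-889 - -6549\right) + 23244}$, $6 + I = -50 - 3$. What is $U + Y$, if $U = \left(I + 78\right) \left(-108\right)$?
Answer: $-2012 - 16 \sqrt{7226} \approx -3372.1$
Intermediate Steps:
$I = -59$ ($I = -6 - 53 = -59$)
$U = -2052$ ($U = \left(-59 + 78\right) \left(-108\right) = 19 \left(-108\right) = -2052$)
$Y = 40 - 16 \sqrt{7226}$ ($Y = 40 - 8 \sqrt{\left(-889 - -6549\right) + 23244} = 40 - 8 \sqrt{\left(-889 + 6549\right) + 23244} = 40 - 8 \sqrt{5660 + 23244} = 40 - 8 \sqrt{28904} = 40 - 8 \cdot 2 \sqrt{7226} = 40 - 16 \sqrt{7226} \approx -1320.1$)
$U + Y = -2052 + \left(40 - 16 \sqrt{7226}\right) = -2012 - 16 \sqrt{7226}$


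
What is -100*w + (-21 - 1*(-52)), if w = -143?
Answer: 14331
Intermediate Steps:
-100*w + (-21 - 1*(-52)) = -100*(-143) + (-21 - 1*(-52)) = 14300 + (-21 + 52) = 14300 + 31 = 14331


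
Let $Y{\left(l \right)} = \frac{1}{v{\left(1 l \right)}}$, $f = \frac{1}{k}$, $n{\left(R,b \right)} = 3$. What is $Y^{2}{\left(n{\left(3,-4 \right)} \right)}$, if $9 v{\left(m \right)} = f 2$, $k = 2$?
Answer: $81$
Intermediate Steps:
$f = \frac{1}{2} \approx 0.5$
$v{\left(m \right)} = \frac{1}{9}$ ($v{\left(m \right)} = \frac{\frac{1}{2} \cdot 2}{9} = \frac{1}{9} \cdot 1 = \frac{1}{9}$)
$Y{\left(l \right)} = 9$ ($Y{\left(l \right)} = \frac{1}{\frac{1}{9}} = 9$)
$Y^{2}{\left(n{\left(3,-4 \right)} \right)} = 9^{2} = 81$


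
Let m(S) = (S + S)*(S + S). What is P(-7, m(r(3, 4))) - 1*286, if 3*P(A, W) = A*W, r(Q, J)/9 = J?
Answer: -12382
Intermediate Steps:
r(Q, J) = 9*J
m(S) = 4*S² (m(S) = (2*S)*(2*S) = 4*S²)
P(A, W) = A*W/3 (P(A, W) = (A*W)/3 = A*W/3)
P(-7, m(r(3, 4))) - 1*286 = (⅓)*(-7)*(4*(9*4)²) - 1*286 = (⅓)*(-7)*(4*36²) - 286 = (⅓)*(-7)*(4*1296) - 286 = (⅓)*(-7)*5184 - 286 = -12096 - 286 = -12382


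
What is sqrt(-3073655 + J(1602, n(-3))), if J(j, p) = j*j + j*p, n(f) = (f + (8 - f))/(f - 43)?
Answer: I*sqrt(268483163)/23 ≈ 712.41*I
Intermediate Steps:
n(f) = 8/(-43 + f)
J(j, p) = j**2 + j*p
sqrt(-3073655 + J(1602, n(-3))) = sqrt(-3073655 + 1602*(1602 + 8/(-43 - 3))) = sqrt(-3073655 + 1602*(1602 + 8/(-46))) = sqrt(-3073655 + 1602*(1602 + 8*(-1/46))) = sqrt(-3073655 + 1602*(1602 - 4/23)) = sqrt(-3073655 + 1602*(36842/23)) = sqrt(-3073655 + 59020884/23) = sqrt(-11673181/23) = I*sqrt(268483163)/23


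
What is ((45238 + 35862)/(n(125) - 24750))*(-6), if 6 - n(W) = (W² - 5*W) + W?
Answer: 486600/39869 ≈ 12.205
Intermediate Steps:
n(W) = 6 - W² + 4*W (n(W) = 6 - ((W² - 5*W) + W) = 6 - (W² - 4*W) = 6 + (-W² + 4*W) = 6 - W² + 4*W)
((45238 + 35862)/(n(125) - 24750))*(-6) = ((45238 + 35862)/((6 - 1*125² + 4*125) - 24750))*(-6) = (81100/((6 - 1*15625 + 500) - 24750))*(-6) = (81100/((6 - 15625 + 500) - 24750))*(-6) = (81100/(-15119 - 24750))*(-6) = (81100/(-39869))*(-6) = (81100*(-1/39869))*(-6) = -81100/39869*(-6) = 486600/39869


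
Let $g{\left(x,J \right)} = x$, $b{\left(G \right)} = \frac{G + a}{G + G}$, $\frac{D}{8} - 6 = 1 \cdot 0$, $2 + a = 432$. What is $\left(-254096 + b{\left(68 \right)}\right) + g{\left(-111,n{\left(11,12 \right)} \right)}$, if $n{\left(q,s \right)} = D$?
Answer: $- \frac{17285827}{68} \approx -2.542 \cdot 10^{5}$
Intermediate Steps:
$a = 430$ ($a = -2 + 432 = 430$)
$D = 48$ ($D = 48 + 8 \cdot 1 \cdot 0 = 48 + 8 \cdot 0 = 48 + 0 = 48$)
$n{\left(q,s \right)} = 48$
$b{\left(G \right)} = \frac{430 + G}{2 G}$ ($b{\left(G \right)} = \frac{G + 430}{G + G} = \frac{430 + G}{2 G}$)
$\left(-254096 + b{\left(68 \right)}\right) + g{\left(-111,n{\left(11,12 \right)} \right)} = \left(-254096 + \frac{430 + 68}{2 \cdot 68}\right) - 111 = \left(-254096 + \frac{1}{2} \cdot \frac{1}{68} \cdot 498\right) - 111 = \left(-254096 + \frac{249}{68}\right) - 111 = - \frac{17278279}{68} - 111 = - \frac{17285827}{68}$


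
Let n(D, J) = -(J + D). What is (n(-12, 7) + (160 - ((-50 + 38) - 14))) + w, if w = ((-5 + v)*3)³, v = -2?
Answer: -9070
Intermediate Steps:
n(D, J) = -D - J (n(D, J) = -(D + J) = -D - J)
w = -9261 (w = ((-5 - 2)*3)³ = (-7*3)³ = (-21)³ = -9261)
(n(-12, 7) + (160 - ((-50 + 38) - 14))) + w = ((-1*(-12) - 1*7) + (160 - ((-50 + 38) - 14))) - 9261 = ((12 - 7) + (160 - (-12 - 14))) - 9261 = (5 + (160 - 1*(-26))) - 9261 = (5 + (160 + 26)) - 9261 = (5 + 186) - 9261 = 191 - 9261 = -9070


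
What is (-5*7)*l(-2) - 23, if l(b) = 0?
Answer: -23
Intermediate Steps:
(-5*7)*l(-2) - 23 = -5*7*0 - 23 = -35*0 - 23 = 0 - 23 = -23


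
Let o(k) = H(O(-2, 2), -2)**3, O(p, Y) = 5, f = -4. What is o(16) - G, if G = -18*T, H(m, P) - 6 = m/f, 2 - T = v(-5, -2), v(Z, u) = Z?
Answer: 14923/64 ≈ 233.17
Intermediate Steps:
T = 7 (T = 2 - 1*(-5) = 2 + 5 = 7)
H(m, P) = 6 - m/4 (H(m, P) = 6 + m/(-4) = 6 + m*(-1/4) = 6 - m/4)
G = -126 (G = -18*7 = -126)
o(k) = 6859/64 (o(k) = (6 - 1/4*5)**3 = (6 - 5/4)**3 = (19/4)**3 = 6859/64)
o(16) - G = 6859/64 - 1*(-126) = 6859/64 + 126 = 14923/64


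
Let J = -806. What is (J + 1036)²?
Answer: 52900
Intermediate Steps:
(J + 1036)² = (-806 + 1036)² = 230² = 52900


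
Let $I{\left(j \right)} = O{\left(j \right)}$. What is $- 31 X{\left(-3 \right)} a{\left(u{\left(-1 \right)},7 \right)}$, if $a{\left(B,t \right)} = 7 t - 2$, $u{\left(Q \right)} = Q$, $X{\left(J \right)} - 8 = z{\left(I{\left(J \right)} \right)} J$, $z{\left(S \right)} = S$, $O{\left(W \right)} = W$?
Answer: $-24769$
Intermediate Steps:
$I{\left(j \right)} = j$
$X{\left(J \right)} = 8 + J^{2}$ ($X{\left(J \right)} = 8 + J J = 8 + J^{2}$)
$a{\left(B,t \right)} = -2 + 7 t$
$- 31 X{\left(-3 \right)} a{\left(u{\left(-1 \right)},7 \right)} = - 31 \left(8 + \left(-3\right)^{2}\right) \left(-2 + 7 \cdot 7\right) = - 31 \left(8 + 9\right) \left(-2 + 49\right) = \left(-31\right) 17 \cdot 47 = \left(-527\right) 47 = -24769$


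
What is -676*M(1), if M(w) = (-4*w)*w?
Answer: 2704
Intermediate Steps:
M(w) = -4*w²
-676*M(1) = -(-2704)*1² = -(-2704) = -676*(-4) = 2704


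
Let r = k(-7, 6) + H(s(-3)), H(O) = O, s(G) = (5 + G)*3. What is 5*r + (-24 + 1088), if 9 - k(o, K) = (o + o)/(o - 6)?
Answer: 14737/13 ≈ 1133.6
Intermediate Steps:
s(G) = 15 + 3*G
k(o, K) = 9 - 2*o/(-6 + o) (k(o, K) = 9 - (o + o)/(o - 6) = 9 - 2*o/(-6 + o))
r = 181/13 (r = (-54 + 7*(-7))/(-6 - 7) + (15 + 3*(-3)) = (-54 - 49)/(-13) + (15 - 9) = -1/13*(-103) + 6 = 103/13 + 6 = 181/13 ≈ 13.923)
5*r + (-24 + 1088) = 5*(181/13) + (-24 + 1088) = 905/13 + 1064 = 14737/13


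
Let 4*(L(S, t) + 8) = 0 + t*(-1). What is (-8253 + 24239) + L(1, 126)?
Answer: 31893/2 ≈ 15947.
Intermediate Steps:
L(S, t) = -8 - t/4 (L(S, t) = -8 + (0 + t*(-1))/4 = -8 + (0 - t)/4 = -8 + (-t)/4 = -8 - t/4)
(-8253 + 24239) + L(1, 126) = (-8253 + 24239) + (-8 - ¼*126) = 15986 + (-8 - 63/2) = 15986 - 79/2 = 31893/2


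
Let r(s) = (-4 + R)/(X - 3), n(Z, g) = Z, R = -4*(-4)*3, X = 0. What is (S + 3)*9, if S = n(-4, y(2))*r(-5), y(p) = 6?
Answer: 555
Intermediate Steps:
R = 48 (R = 16*3 = 48)
r(s) = -44/3 (r(s) = (-4 + 48)/(0 - 3) = 44/(-3) = 44*(-⅓) = -44/3)
S = 176/3 (S = -4*(-44/3) = 176/3 ≈ 58.667)
(S + 3)*9 = (176/3 + 3)*9 = (185/3)*9 = 555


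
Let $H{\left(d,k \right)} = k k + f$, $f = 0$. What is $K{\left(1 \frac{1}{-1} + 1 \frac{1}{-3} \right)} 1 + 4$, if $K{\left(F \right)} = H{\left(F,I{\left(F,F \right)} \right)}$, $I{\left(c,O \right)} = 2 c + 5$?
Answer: $\frac{85}{9} \approx 9.4444$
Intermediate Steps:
$I{\left(c,O \right)} = 5 + 2 c$
$H{\left(d,k \right)} = k^{2}$ ($H{\left(d,k \right)} = k k + 0 = k^{2} + 0 = k^{2}$)
$K{\left(F \right)} = \left(5 + 2 F\right)^{2}$
$K{\left(1 \frac{1}{-1} + 1 \frac{1}{-3} \right)} 1 + 4 = \left(5 + 2 \left(1 \frac{1}{-1} + 1 \frac{1}{-3}\right)\right)^{2} \cdot 1 + 4 = \left(5 + 2 \left(1 \left(-1\right) + 1 \left(- \frac{1}{3}\right)\right)\right)^{2} \cdot 1 + 4 = \left(5 + 2 \left(-1 - \frac{1}{3}\right)\right)^{2} \cdot 1 + 4 = \left(5 + 2 \left(- \frac{4}{3}\right)\right)^{2} \cdot 1 + 4 = \left(5 - \frac{8}{3}\right)^{2} \cdot 1 + 4 = \left(\frac{7}{3}\right)^{2} \cdot 1 + 4 = \frac{49}{9} \cdot 1 + 4 = \frac{49}{9} + 4 = \frac{85}{9}$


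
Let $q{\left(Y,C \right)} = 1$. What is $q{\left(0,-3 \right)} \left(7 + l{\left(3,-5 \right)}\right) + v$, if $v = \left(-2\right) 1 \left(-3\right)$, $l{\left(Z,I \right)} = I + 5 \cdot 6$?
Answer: $38$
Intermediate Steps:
$l{\left(Z,I \right)} = 30 + I$ ($l{\left(Z,I \right)} = I + 30 = 30 + I$)
$v = 6$ ($v = \left(-2\right) \left(-3\right) = 6$)
$q{\left(0,-3 \right)} \left(7 + l{\left(3,-5 \right)}\right) + v = 1 \left(7 + \left(30 - 5\right)\right) + 6 = 1 \left(7 + 25\right) + 6 = 1 \cdot 32 + 6 = 32 + 6 = 38$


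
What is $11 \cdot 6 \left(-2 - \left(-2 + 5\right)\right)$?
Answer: $-330$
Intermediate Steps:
$11 \cdot 6 \left(-2 - \left(-2 + 5\right)\right) = 66 \left(-2 - 3\right) = 66 \left(-5\right) = -330$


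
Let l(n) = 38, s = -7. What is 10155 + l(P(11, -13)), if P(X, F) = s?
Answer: 10193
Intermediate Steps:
P(X, F) = -7
10155 + l(P(11, -13)) = 10155 + 38 = 10193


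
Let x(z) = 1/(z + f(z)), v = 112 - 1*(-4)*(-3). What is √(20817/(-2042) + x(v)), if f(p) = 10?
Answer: I*√32118245335/56155 ≈ 3.1914*I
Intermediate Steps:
v = 100 (v = 112 + 4*(-3) = 112 - 12 = 100)
x(z) = 1/(10 + z) (x(z) = 1/(z + 10) = 1/(10 + z))
√(20817/(-2042) + x(v)) = √(20817/(-2042) + 1/(10 + 100)) = √(20817*(-1/2042) + 1/110) = √(-20817/2042 + 1/110) = √(-571957/56155) = I*√32118245335/56155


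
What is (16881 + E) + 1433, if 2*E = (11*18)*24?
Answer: 20690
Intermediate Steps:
E = 2376 (E = ((11*18)*24)/2 = (198*24)/2 = (½)*4752 = 2376)
(16881 + E) + 1433 = (16881 + 2376) + 1433 = 19257 + 1433 = 20690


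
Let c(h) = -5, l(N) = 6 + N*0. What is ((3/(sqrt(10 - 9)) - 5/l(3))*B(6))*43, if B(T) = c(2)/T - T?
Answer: -22919/36 ≈ -636.64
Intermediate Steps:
l(N) = 6 (l(N) = 6 + 0 = 6)
B(T) = -T - 5/T (B(T) = -5/T - T = -T - 5/T)
((3/(sqrt(10 - 9)) - 5/l(3))*B(6))*43 = ((3/(sqrt(10 - 9)) - 5/6)*(-1*6 - 5/6))*43 = ((3/(sqrt(1)) - 5*1/6)*(-6 - 5*1/6))*43 = ((3/1 - 5/6)*(-6 - 5/6))*43 = ((3*1 - 5/6)*(-41/6))*43 = ((3 - 5/6)*(-41/6))*43 = ((13/6)*(-41/6))*43 = -533/36*43 = -22919/36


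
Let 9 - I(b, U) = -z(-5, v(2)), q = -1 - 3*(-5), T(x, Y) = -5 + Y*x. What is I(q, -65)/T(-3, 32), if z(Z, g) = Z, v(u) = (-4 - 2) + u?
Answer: -4/101 ≈ -0.039604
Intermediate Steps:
v(u) = -6 + u
q = 14 (q = -1 + 15 = 14)
I(b, U) = 4 (I(b, U) = 9 - (-1)*(-5) = 9 - 1*5 = 9 - 5 = 4)
I(q, -65)/T(-3, 32) = 4/(-5 + 32*(-3)) = 4/(-5 - 96) = 4/(-101) = 4*(-1/101) = -4/101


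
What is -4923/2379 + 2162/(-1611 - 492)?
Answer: -5165489/1667679 ≈ -3.0974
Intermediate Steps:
-4923/2379 + 2162/(-1611 - 492) = -4923*1/2379 + 2162/(-2103) = -1641/793 + 2162*(-1/2103) = -1641/793 - 2162/2103 = -5165489/1667679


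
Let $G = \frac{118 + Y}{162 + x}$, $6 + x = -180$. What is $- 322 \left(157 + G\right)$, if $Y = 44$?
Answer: $- \frac{96761}{2} \approx -48381.0$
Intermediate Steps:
$x = -186$ ($x = -6 - 180 = -186$)
$G = - \frac{27}{4}$ ($G = \frac{118 + 44}{162 - 186} = \frac{162}{-24} = 162 \left(- \frac{1}{24}\right) = - \frac{27}{4} \approx -6.75$)
$- 322 \left(157 + G\right) = - 322 \left(157 - \frac{27}{4}\right) = \left(-322\right) \frac{601}{4} = - \frac{96761}{2}$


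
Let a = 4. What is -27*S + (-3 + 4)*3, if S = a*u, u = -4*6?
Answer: 2595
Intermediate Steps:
u = -24
S = -96 (S = 4*(-24) = -96)
-27*S + (-3 + 4)*3 = -27*(-96) + (-3 + 4)*3 = 2592 + 1*3 = 2592 + 3 = 2595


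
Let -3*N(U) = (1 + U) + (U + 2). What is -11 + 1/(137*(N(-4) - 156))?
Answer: -697744/63431 ≈ -11.000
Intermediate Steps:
N(U) = -1 - 2*U/3 (N(U) = -((1 + U) + (U + 2))/3 = -((1 + U) + (2 + U))/3 = -(3 + 2*U)/3 = -1 - 2*U/3)
-11 + 1/(137*(N(-4) - 156)) = -11 + 1/(137*((-1 - ⅔*(-4)) - 156)) = -11 + 1/(137*((-1 + 8/3) - 156)) = -11 + 1/(137*(5/3 - 156)) = -11 + 1/(137*(-463/3)) = -11 + (1/137)*(-3/463) = -11 - 3/63431 = -697744/63431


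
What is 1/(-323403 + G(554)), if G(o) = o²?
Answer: -1/16487 ≈ -6.0654e-5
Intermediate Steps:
1/(-323403 + G(554)) = 1/(-323403 + 554²) = 1/(-323403 + 306916) = 1/(-16487) = -1/16487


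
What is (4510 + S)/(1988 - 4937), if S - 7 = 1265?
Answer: -5782/2949 ≈ -1.9607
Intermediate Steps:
S = 1272 (S = 7 + 1265 = 1272)
(4510 + S)/(1988 - 4937) = (4510 + 1272)/(1988 - 4937) = 5782/(-2949) = 5782*(-1/2949) = -5782/2949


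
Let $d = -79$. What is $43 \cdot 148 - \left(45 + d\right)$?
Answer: $6398$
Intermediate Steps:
$43 \cdot 148 - \left(45 + d\right) = 43 \cdot 148 - -34 = 6364 + \left(-45 + 79\right) = 6364 + 34 = 6398$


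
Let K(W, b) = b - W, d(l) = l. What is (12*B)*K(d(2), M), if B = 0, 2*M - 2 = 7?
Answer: 0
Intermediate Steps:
M = 9/2 (M = 1 + (½)*7 = 1 + 7/2 = 9/2 ≈ 4.5000)
(12*B)*K(d(2), M) = (12*0)*(9/2 - 1*2) = 0*(9/2 - 2) = 0*(5/2) = 0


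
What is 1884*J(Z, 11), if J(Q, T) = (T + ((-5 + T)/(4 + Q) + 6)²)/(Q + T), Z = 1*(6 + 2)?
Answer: 100323/19 ≈ 5280.2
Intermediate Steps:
Z = 8 (Z = 1*8 = 8)
J(Q, T) = (T + (6 + (-5 + T)/(4 + Q))²)/(Q + T) (J(Q, T) = (T + ((-5 + T)/(4 + Q) + 6)²)/(Q + T) = (T + (6 + (-5 + T)/(4 + Q))²)/(Q + T))
1884*J(Z, 11) = 1884*(((19 + 11 + 6*8)² + 11*(4 + 8)²)/((4 + 8)²*(8 + 11))) = 1884*(((19 + 11 + 48)² + 11*12²)/(12²*19)) = 1884*((1/144)*(1/19)*(78² + 11*144)) = 1884*((1/144)*(1/19)*(6084 + 1584)) = 1884*((1/144)*(1/19)*7668) = 1884*(213/76) = 100323/19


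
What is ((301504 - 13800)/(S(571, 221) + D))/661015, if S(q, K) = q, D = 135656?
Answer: 287704/90048090405 ≈ 3.1950e-6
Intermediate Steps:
((301504 - 13800)/(S(571, 221) + D))/661015 = ((301504 - 13800)/(571 + 135656))/661015 = (287704/136227)*(1/661015) = 287704/90048090405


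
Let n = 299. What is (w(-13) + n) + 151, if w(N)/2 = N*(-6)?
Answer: 606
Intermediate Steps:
w(N) = -12*N (w(N) = 2*(N*(-6)) = 2*(-6*N) = -12*N)
(w(-13) + n) + 151 = (-12*(-13) + 299) + 151 = (156 + 299) + 151 = 455 + 151 = 606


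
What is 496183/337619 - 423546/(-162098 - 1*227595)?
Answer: 336356218793/131567760967 ≈ 2.5565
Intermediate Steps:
496183/337619 - 423546/(-162098 - 1*227595) = 496183*(1/337619) - 423546/(-162098 - 227595) = 496183/337619 - 423546/(-389693) = 496183/337619 - 423546*(-1/389693) = 496183/337619 + 423546/389693 = 336356218793/131567760967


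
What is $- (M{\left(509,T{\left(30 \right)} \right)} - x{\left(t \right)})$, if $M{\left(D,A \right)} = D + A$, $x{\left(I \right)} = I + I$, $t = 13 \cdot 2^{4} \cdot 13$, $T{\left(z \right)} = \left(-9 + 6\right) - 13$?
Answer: $4915$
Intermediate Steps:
$T{\left(z \right)} = -16$ ($T{\left(z \right)} = -3 - 13 = -16$)
$t = 2704$ ($t = 13 \cdot 16 \cdot 13 = 208 \cdot 13 = 2704$)
$x{\left(I \right)} = 2 I$
$M{\left(D,A \right)} = A + D$
$- (M{\left(509,T{\left(30 \right)} \right)} - x{\left(t \right)}) = - (\left(-16 + 509\right) - 2 \cdot 2704) = - (493 - 5408) = \left(-1\right) \left(-4915\right) = 4915$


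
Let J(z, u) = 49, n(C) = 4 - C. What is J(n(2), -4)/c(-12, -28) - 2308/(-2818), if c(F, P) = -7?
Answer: -8709/1409 ≈ -6.1810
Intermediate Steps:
J(n(2), -4)/c(-12, -28) - 2308/(-2818) = 49/(-7) - 2308/(-2818) = 49*(-1/7) - 2308*(-1/2818) = -7 + 1154/1409 = -8709/1409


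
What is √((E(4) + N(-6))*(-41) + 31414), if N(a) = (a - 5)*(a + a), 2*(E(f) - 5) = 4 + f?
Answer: √25633 ≈ 160.10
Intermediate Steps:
E(f) = 7 + f/2 (E(f) = 5 + (4 + f)/2 = 5 + (2 + f/2) = 7 + f/2)
N(a) = 2*a*(-5 + a) (N(a) = (-5 + a)*(2*a) = 2*a*(-5 + a))
√((E(4) + N(-6))*(-41) + 31414) = √(((7 + (½)*4) + 2*(-6)*(-5 - 6))*(-41) + 31414) = √(((7 + 2) + 2*(-6)*(-11))*(-41) + 31414) = √((9 + 132)*(-41) + 31414) = √(141*(-41) + 31414) = √(-5781 + 31414) = √25633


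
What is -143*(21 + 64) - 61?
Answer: -12216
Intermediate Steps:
-143*(21 + 64) - 61 = -143*85 - 61 = -12155 - 61 = -12216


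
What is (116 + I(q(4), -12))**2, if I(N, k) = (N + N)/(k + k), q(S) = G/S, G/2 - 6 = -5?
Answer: 7745089/576 ≈ 13446.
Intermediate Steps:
G = 2 (G = 12 + 2*(-5) = 12 - 10 = 2)
q(S) = 2/S
I(N, k) = N/k (I(N, k) = (2*N)/((2*k)) = (2*N)*(1/(2*k)) = N/k)
(116 + I(q(4), -12))**2 = (116 + (2/4)/(-12))**2 = (116 + (2*(1/4))*(-1/12))**2 = (116 + (1/2)*(-1/12))**2 = (116 - 1/24)**2 = (2783/24)**2 = 7745089/576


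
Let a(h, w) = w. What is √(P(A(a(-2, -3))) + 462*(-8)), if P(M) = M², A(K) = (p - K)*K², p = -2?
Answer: I*√3615 ≈ 60.125*I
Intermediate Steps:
A(K) = K²*(-2 - K) (A(K) = (-2 - K)*K² = K²*(-2 - K))
√(P(A(a(-2, -3))) + 462*(-8)) = √(((-3)²*(-2 - 1*(-3)))² + 462*(-8)) = √((9*(-2 + 3))² - 3696) = √((9*1)² - 3696) = √(9² - 3696) = √(81 - 3696) = √(-3615) = I*√3615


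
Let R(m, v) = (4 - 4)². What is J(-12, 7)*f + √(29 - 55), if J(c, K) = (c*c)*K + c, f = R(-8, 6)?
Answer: I*√26 ≈ 5.099*I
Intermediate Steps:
R(m, v) = 0 (R(m, v) = 0² = 0)
f = 0
J(c, K) = c + K*c² (J(c, K) = c²*K + c = K*c² + c = c + K*c²)
J(-12, 7)*f + √(29 - 55) = -12*(1 + 7*(-12))*0 + √(29 - 55) = -12*(1 - 84)*0 + √(-26) = -12*(-83)*0 + I*√26 = 996*0 + I*√26 = 0 + I*√26 = I*√26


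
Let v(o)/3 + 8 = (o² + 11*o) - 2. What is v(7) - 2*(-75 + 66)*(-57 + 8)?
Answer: -534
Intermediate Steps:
v(o) = -30 + 3*o² + 33*o (v(o) = -24 + 3*((o² + 11*o) - 2) = -24 + 3*(-2 + o² + 11*o) = -24 + (-6 + 3*o² + 33*o) = -30 + 3*o² + 33*o)
v(7) - 2*(-75 + 66)*(-57 + 8) = (-30 + 3*7² + 33*7) - 2*(-75 + 66)*(-57 + 8) = (-30 + 3*49 + 231) - (-18)*(-49) = (-30 + 147 + 231) - 2*441 = 348 - 882 = -534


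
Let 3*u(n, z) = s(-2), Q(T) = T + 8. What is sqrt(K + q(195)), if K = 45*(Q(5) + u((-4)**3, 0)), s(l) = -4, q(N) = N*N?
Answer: 5*sqrt(1542) ≈ 196.34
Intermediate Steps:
Q(T) = 8 + T
q(N) = N**2
u(n, z) = -4/3 (u(n, z) = (1/3)*(-4) = -4/3)
K = 525 (K = 45*((8 + 5) - 4/3) = 45*(13 - 4/3) = 45*(35/3) = 525)
sqrt(K + q(195)) = sqrt(525 + 195**2) = sqrt(525 + 38025) = sqrt(38550) = 5*sqrt(1542)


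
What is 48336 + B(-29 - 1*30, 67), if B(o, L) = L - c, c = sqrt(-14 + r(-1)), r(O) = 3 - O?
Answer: 48403 - I*sqrt(10) ≈ 48403.0 - 3.1623*I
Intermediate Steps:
c = I*sqrt(10) (c = sqrt(-14 + (3 - 1*(-1))) = sqrt(-14 + (3 + 1)) = sqrt(-14 + 4) = sqrt(-10) = I*sqrt(10) ≈ 3.1623*I)
B(o, L) = L - I*sqrt(10)
48336 + B(-29 - 1*30, 67) = 48336 + (67 - I*sqrt(10)) = 48403 - I*sqrt(10)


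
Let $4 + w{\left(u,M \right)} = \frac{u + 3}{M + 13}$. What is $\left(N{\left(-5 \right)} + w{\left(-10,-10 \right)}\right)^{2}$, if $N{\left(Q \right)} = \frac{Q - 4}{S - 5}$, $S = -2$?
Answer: $\frac{11236}{441} \approx 25.478$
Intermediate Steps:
$w{\left(u,M \right)} = -4 + \frac{3 + u}{13 + M}$ ($w{\left(u,M \right)} = -4 + \frac{u + 3}{M + 13} = -4 + \frac{3 + u}{13 + M}$)
$N{\left(Q \right)} = \frac{4}{7} - \frac{Q}{7}$ ($N{\left(Q \right)} = \frac{Q - 4}{-2 - 5} = \frac{-4 + Q}{-7} = \left(-4 + Q\right) \left(- \frac{1}{7}\right) = \frac{4}{7} - \frac{Q}{7}$)
$\left(N{\left(-5 \right)} + w{\left(-10,-10 \right)}\right)^{2} = \left(\left(\frac{4}{7} - - \frac{5}{7}\right) + \frac{-49 - 10 - -40}{13 - 10}\right)^{2} = \left(\left(\frac{4}{7} + \frac{5}{7}\right) + \frac{-49 - 10 + 40}{3}\right)^{2} = \left(\frac{9}{7} + \frac{1}{3} \left(-19\right)\right)^{2} = \left(\frac{9}{7} - \frac{19}{3}\right)^{2} = \left(- \frac{106}{21}\right)^{2} = \frac{11236}{441}$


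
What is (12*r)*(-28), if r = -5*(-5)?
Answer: -8400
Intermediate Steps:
r = 25
(12*r)*(-28) = (12*25)*(-28) = 300*(-28) = -8400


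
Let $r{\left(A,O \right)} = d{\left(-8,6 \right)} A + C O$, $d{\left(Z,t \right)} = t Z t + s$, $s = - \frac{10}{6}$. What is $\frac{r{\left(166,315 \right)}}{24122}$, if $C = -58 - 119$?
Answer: $- \frac{311519}{72366} \approx -4.3048$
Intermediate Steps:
$s = - \frac{5}{3}$ ($s = \left(-10\right) \frac{1}{6} = - \frac{5}{3} \approx -1.6667$)
$C = -177$ ($C = -58 - 119 = -177$)
$d{\left(Z,t \right)} = - \frac{5}{3} + Z t^{2}$ ($d{\left(Z,t \right)} = t Z t - \frac{5}{3} = Z t t - \frac{5}{3} = Z t^{2} - \frac{5}{3} = - \frac{5}{3} + Z t^{2}$)
$r{\left(A,O \right)} = - 177 O - \frac{869 A}{3}$ ($r{\left(A,O \right)} = \left(- \frac{5}{3} - 8 \cdot 6^{2}\right) A - 177 O = \left(- \frac{5}{3} - 288\right) A - 177 O = - \frac{869 A}{3} - 177 O = - 177 O - \frac{869 A}{3}$)
$\frac{r{\left(166,315 \right)}}{24122} = \frac{\left(-177\right) 315 - \frac{144254}{3}}{24122} = \left(-55755 - \frac{144254}{3}\right) \frac{1}{24122} = \left(- \frac{311519}{3}\right) \frac{1}{24122} = - \frac{311519}{72366}$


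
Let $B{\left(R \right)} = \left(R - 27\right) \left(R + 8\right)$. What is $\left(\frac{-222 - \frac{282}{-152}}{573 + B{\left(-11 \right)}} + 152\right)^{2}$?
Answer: $\frac{6968707708561}{302899216} \approx 23007.0$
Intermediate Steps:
$B{\left(R \right)} = \left(-27 + R\right) \left(8 + R\right)$
$\left(\frac{-222 - \frac{282}{-152}}{573 + B{\left(-11 \right)}} + 152\right)^{2} = \left(\frac{-222 - \frac{282}{-152}}{573 - \left(7 - 121\right)} + 152\right)^{2} = \left(\frac{-222 - - \frac{141}{76}}{573 + \left(-216 + 121 + 209\right)} + 152\right)^{2} = \left(\frac{-222 + \frac{141}{76}}{573 + 114} + 152\right)^{2} = \left(- \frac{16731}{76 \cdot 687} + 152\right)^{2} = \left(\left(- \frac{16731}{76}\right) \frac{1}{687} + 152\right)^{2} = \left(- \frac{5577}{17404} + 152\right)^{2} = \left(\frac{2639831}{17404}\right)^{2} = \frac{6968707708561}{302899216}$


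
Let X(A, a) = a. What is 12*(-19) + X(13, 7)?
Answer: -221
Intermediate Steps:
12*(-19) + X(13, 7) = 12*(-19) + 7 = -228 + 7 = -221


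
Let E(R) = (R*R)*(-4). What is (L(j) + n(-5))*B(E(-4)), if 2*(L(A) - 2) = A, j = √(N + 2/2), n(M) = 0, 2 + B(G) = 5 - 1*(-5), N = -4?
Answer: 16 + 4*I*√3 ≈ 16.0 + 6.9282*I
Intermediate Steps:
E(R) = -4*R² (E(R) = R²*(-4) = -4*R²)
B(G) = 8 (B(G) = -2 + (5 - 1*(-5)) = -2 + (5 + 5) = -2 + 10 = 8)
j = I*√3 (j = √(-4 + 2/2) = √(-4 + 2*(½)) = √(-4 + 1) = √(-3) = I*√3 ≈ 1.732*I)
L(A) = 2 + A/2
(L(j) + n(-5))*B(E(-4)) = ((2 + (I*√3)/2) + 0)*8 = ((2 + I*√3/2) + 0)*8 = (2 + I*√3/2)*8 = 16 + 4*I*√3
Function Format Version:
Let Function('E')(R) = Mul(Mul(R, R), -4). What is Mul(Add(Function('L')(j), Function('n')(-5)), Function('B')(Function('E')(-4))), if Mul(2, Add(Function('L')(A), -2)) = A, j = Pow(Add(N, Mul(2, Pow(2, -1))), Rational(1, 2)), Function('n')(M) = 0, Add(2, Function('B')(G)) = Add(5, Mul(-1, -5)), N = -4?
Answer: Add(16, Mul(4, I, Pow(3, Rational(1, 2)))) ≈ Add(16.000, Mul(6.9282, I))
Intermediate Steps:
Function('E')(R) = Mul(-4, Pow(R, 2)) (Function('E')(R) = Mul(Pow(R, 2), -4) = Mul(-4, Pow(R, 2)))
Function('B')(G) = 8 (Function('B')(G) = Add(-2, Add(5, Mul(-1, -5))) = Add(-2, Add(5, 5)) = Add(-2, 10) = 8)
j = Mul(I, Pow(3, Rational(1, 2))) (j = Pow(Add(-4, Mul(2, Pow(2, -1))), Rational(1, 2)) = Pow(Add(-4, Mul(2, Rational(1, 2))), Rational(1, 2)) = Pow(Add(-4, 1), Rational(1, 2)) = Pow(-3, Rational(1, 2)) = Mul(I, Pow(3, Rational(1, 2))) ≈ Mul(1.7320, I))
Function('L')(A) = Add(2, Mul(Rational(1, 2), A))
Mul(Add(Function('L')(j), Function('n')(-5)), Function('B')(Function('E')(-4))) = Mul(Add(Add(2, Mul(Rational(1, 2), Mul(I, Pow(3, Rational(1, 2))))), 0), 8) = Mul(Add(Add(2, Mul(Rational(1, 2), I, Pow(3, Rational(1, 2)))), 0), 8) = Mul(Add(2, Mul(Rational(1, 2), I, Pow(3, Rational(1, 2)))), 8) = Add(16, Mul(4, I, Pow(3, Rational(1, 2))))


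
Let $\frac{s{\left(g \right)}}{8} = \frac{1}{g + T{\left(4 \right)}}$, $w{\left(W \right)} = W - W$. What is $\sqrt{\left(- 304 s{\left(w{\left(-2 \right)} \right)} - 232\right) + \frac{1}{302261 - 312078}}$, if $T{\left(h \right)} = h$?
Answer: $\frac{i \sqrt{80953740577}}{9817} \approx 28.983 i$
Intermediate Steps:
$w{\left(W \right)} = 0$
$s{\left(g \right)} = \frac{8}{4 + g}$ ($s{\left(g \right)} = \frac{8}{g + 4} = \frac{8}{4 + g}$)
$\sqrt{\left(- 304 s{\left(w{\left(-2 \right)} \right)} - 232\right) + \frac{1}{302261 - 312078}} = \sqrt{\left(- 304 \frac{8}{4 + 0} - 232\right) + \frac{1}{302261 - 312078}} = \sqrt{\left(- 304 \cdot \frac{8}{4} - 232\right) + \frac{1}{-9817}} = \sqrt{\left(- 304 \cdot 8 \cdot \frac{1}{4} - 232\right) - \frac{1}{9817}} = \sqrt{\left(\left(-304\right) 2 - 232\right) - \frac{1}{9817}} = \sqrt{\left(-608 - 232\right) - \frac{1}{9817}} = \sqrt{-840 - \frac{1}{9817}} = \sqrt{- \frac{8246281}{9817}} = \frac{i \sqrt{80953740577}}{9817}$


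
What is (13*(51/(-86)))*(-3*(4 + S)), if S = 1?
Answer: 9945/86 ≈ 115.64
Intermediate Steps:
(13*(51/(-86)))*(-3*(4 + S)) = (13*(51/(-86)))*(-3*(4 + 1)) = (13*(51*(-1/86)))*(-3*5) = (13*(-51/86))*(-1*15) = -663/86*(-15) = 9945/86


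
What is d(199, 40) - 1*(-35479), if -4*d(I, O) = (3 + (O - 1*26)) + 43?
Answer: 35464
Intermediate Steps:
d(I, O) = -5 - O/4 (d(I, O) = -((3 + (O - 1*26)) + 43)/4 = -((3 + (O - 26)) + 43)/4 = -((3 + (-26 + O)) + 43)/4 = -((-23 + O) + 43)/4 = -(20 + O)/4 = -5 - O/4)
d(199, 40) - 1*(-35479) = (-5 - ¼*40) - 1*(-35479) = (-5 - 10) + 35479 = -15 + 35479 = 35464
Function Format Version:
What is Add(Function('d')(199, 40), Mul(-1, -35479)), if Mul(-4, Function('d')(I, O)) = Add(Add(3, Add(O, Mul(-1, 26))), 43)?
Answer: 35464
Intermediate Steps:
Function('d')(I, O) = Add(-5, Mul(Rational(-1, 4), O)) (Function('d')(I, O) = Mul(Rational(-1, 4), Add(Add(3, Add(O, Mul(-1, 26))), 43)) = Mul(Rational(-1, 4), Add(Add(3, Add(O, -26)), 43)) = Mul(Rational(-1, 4), Add(Add(3, Add(-26, O)), 43)) = Mul(Rational(-1, 4), Add(Add(-23, O), 43)) = Mul(Rational(-1, 4), Add(20, O)) = Add(-5, Mul(Rational(-1, 4), O)))
Add(Function('d')(199, 40), Mul(-1, -35479)) = Add(Add(-5, Mul(Rational(-1, 4), 40)), Mul(-1, -35479)) = Add(Add(-5, -10), 35479) = Add(-15, 35479) = 35464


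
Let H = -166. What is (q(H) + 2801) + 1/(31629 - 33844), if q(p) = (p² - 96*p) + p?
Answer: 102171304/2215 ≈ 46127.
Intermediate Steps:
q(p) = p² - 95*p
(q(H) + 2801) + 1/(31629 - 33844) = (-166*(-95 - 166) + 2801) + 1/(31629 - 33844) = (-166*(-261) + 2801) + 1/(-2215) = (43326 + 2801) - 1/2215 = 46127 - 1/2215 = 102171304/2215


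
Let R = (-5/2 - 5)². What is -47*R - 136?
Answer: -11119/4 ≈ -2779.8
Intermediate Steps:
R = 225/4 (R = (-5*½ - 5)² = (-5/2 - 5)² = (-15/2)² = 225/4 ≈ 56.250)
-47*R - 136 = -47*225/4 - 136 = -10575/4 - 136 = -11119/4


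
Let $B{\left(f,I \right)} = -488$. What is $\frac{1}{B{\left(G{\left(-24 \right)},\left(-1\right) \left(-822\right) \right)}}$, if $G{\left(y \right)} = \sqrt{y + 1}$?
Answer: $- \frac{1}{488} \approx -0.0020492$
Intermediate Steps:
$G{\left(y \right)} = \sqrt{1 + y}$
$\frac{1}{B{\left(G{\left(-24 \right)},\left(-1\right) \left(-822\right) \right)}} = \frac{1}{-488} = - \frac{1}{488}$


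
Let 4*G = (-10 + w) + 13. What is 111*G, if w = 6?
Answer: 999/4 ≈ 249.75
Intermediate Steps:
G = 9/4 (G = ((-10 + 6) + 13)/4 = (-4 + 13)/4 = (¼)*9 = 9/4 ≈ 2.2500)
111*G = 111*(9/4) = 999/4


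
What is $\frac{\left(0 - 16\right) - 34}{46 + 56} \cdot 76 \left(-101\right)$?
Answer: $\frac{191900}{51} \approx 3762.7$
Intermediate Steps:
$\frac{\left(0 - 16\right) - 34}{46 + 56} \cdot 76 \left(-101\right) = \frac{\left(0 - 16\right) - 34}{102} \cdot 76 \left(-101\right) = \left(-16 - 34\right) \frac{1}{102} \cdot 76 \left(-101\right) = \left(-50\right) \frac{1}{102} \cdot 76 \left(-101\right) = \left(- \frac{25}{51}\right) 76 \left(-101\right) = \left(- \frac{1900}{51}\right) \left(-101\right) = \frac{191900}{51}$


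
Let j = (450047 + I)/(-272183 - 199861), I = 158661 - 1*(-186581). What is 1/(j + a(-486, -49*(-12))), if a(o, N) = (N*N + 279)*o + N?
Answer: -472044/79382030605249 ≈ -5.9465e-9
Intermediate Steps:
a(o, N) = N + o*(279 + N²) (a(o, N) = (N² + 279)*o + N = (279 + N²)*o + N = o*(279 + N²) + N = N + o*(279 + N²))
I = 345242 (I = 158661 + 186581 = 345242)
j = -795289/472044 (j = (450047 + 345242)/(-272183 - 199861) = 795289/(-472044) = 795289*(-1/472044) = -795289/472044 ≈ -1.6848)
1/(j + a(-486, -49*(-12))) = 1/(-795289/472044 + (-49*(-12) + 279*(-486) - 486*(-49*(-12))²)) = 1/(-795289/472044 + (588 - 135594 - 486*588²)) = 1/(-795289/472044 + (588 - 135594 - 486*345744)) = 1/(-795289/472044 + (588 - 135594 - 168031584)) = 1/(-795289/472044 - 168166590) = 1/(-79382030605249/472044) = -472044/79382030605249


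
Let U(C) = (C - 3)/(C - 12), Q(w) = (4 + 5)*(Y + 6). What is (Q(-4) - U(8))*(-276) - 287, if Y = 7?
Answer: -32924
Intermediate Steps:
Q(w) = 117 (Q(w) = (4 + 5)*(7 + 6) = 9*13 = 117)
U(C) = (-3 + C)/(-12 + C)
(Q(-4) - U(8))*(-276) - 287 = (117 - (-3 + 8)/(-12 + 8))*(-276) - 287 = (117 - 5/(-4))*(-276) - 287 = (117 - (-1)*5/4)*(-276) - 287 = (117 - 1*(-5/4))*(-276) - 287 = (117 + 5/4)*(-276) - 287 = (473/4)*(-276) - 287 = -32637 - 287 = -32924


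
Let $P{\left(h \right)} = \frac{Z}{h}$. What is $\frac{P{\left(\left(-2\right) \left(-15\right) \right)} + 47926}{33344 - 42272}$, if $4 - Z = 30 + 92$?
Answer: $- \frac{718831}{133920} \approx -5.3676$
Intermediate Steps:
$Z = -118$ ($Z = 4 - \left(30 + 92\right) = 4 - 122 = -118$)
$P{\left(h \right)} = - \frac{118}{h}$
$\frac{P{\left(\left(-2\right) \left(-15\right) \right)} + 47926}{33344 - 42272} = \frac{- \frac{118}{\left(-2\right) \left(-15\right)} + 47926}{33344 - 42272} = \frac{- \frac{118}{30} + 47926}{-8928} = \left(\left(-118\right) \frac{1}{30} + 47926\right) \left(- \frac{1}{8928}\right) = \left(- \frac{59}{15} + 47926\right) \left(- \frac{1}{8928}\right) = \frac{718831}{15} \left(- \frac{1}{8928}\right) = - \frac{718831}{133920}$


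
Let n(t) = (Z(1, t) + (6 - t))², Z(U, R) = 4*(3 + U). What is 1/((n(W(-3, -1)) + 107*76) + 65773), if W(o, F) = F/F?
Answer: 1/74346 ≈ 1.3451e-5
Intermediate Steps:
Z(U, R) = 12 + 4*U
W(o, F) = 1
n(t) = (22 - t)² (n(t) = ((12 + 4*1) + (6 - t))² = ((12 + 4) + (6 - t))² = (16 + (6 - t))² = (22 - t)²)
1/((n(W(-3, -1)) + 107*76) + 65773) = 1/(((-22 + 1)² + 107*76) + 65773) = 1/(((-21)² + 8132) + 65773) = 1/((441 + 8132) + 65773) = 1/(8573 + 65773) = 1/74346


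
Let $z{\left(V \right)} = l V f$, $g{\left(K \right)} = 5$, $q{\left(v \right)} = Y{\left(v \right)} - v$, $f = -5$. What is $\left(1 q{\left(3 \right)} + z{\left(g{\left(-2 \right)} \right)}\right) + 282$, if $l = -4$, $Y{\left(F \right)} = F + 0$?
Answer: $382$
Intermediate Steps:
$Y{\left(F \right)} = F$
$q{\left(v \right)} = 0$ ($q{\left(v \right)} = v - v = 0$)
$z{\left(V \right)} = 20 V$ ($z{\left(V \right)} = - 4 V \left(-5\right) = 20 V$)
$\left(1 q{\left(3 \right)} + z{\left(g{\left(-2 \right)} \right)}\right) + 282 = \left(1 \cdot 0 + 20 \cdot 5\right) + 282 = \left(0 + 100\right) + 282 = 100 + 282 = 382$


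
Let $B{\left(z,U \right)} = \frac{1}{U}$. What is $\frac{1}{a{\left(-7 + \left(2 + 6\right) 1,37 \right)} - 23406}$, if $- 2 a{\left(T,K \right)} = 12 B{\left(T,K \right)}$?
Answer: $- \frac{37}{866028} \approx -4.2724 \cdot 10^{-5}$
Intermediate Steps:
$a{\left(T,K \right)} = - \frac{6}{K}$ ($a{\left(T,K \right)} = - \frac{12 \frac{1}{K}}{2} = - \frac{6}{K}$)
$\frac{1}{a{\left(-7 + \left(2 + 6\right) 1,37 \right)} - 23406} = \frac{1}{- \frac{6}{37} - 23406} = \frac{1}{- \frac{866028}{37}} = - \frac{37}{866028}$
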